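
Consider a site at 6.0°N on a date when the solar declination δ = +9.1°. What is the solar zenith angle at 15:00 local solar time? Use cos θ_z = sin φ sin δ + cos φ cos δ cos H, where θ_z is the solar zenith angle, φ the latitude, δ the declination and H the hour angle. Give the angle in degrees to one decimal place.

44.7°

Hour angle H = 15° × (15 − 12) = 45.00°.
With φ = 6.0°, δ = 9.1°, H = 45.00°: sin φ sin δ = 0.0165, cos φ cos δ cos H = 0.6944, so cos θ_z = 0.7109.
θ_z = arccos(0.7109) = 44.69°.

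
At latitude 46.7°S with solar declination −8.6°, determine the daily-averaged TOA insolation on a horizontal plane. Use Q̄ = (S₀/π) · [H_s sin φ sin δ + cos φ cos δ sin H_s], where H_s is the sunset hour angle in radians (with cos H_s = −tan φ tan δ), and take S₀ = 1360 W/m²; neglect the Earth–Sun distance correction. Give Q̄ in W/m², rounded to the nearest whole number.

−tan φ tan δ = −(-1.0612)(-0.1512) = -0.1605; H_s = arccos(-0.1605) = 99.24°. In radians, H_s = 1.7321.
H_s sin φ sin δ = 1.7321 × -0.7278 × -0.1495 = 0.1885.
cos φ cos δ sin H_s = 0.6858 × 0.9888 × 0.9870 = 0.6693.
Q̄ = (1360/π) × (0.1885 + 0.6693) = 432.90 × 0.8578 = 371.34 W/m².

371 W/m²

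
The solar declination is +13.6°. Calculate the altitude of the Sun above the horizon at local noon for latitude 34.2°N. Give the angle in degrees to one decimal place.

At local solar noon the hour angle is zero, so the elevation is 90° − |φ − δ| = 90° − |34.2° − (13.6°)| = 90° − 20.6° = 69.4°.

69.4°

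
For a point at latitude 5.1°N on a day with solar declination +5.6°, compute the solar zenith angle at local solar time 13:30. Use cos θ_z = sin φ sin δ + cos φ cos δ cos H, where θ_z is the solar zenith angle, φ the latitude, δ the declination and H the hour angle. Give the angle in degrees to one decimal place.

22.4°

Hour angle H = 15° × (13.5 − 12) = 22.50°.
cos θ_z = sin(5.1°) sin(5.6°) + cos(5.1°) cos(5.6°) cos(22.50°) = 0.0087 + 0.9158 = 0.9245.
θ_z = arccos(0.9245) = 22.41°.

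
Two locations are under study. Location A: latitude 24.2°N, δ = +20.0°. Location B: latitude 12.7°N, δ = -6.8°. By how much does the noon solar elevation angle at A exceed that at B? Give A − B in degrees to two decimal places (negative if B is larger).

+15.30°

A: 90° − |24.2 − (20.0)| = 85.80°.
B: 90° − |12.7 − (-6.8)| = 70.50°.
A − B = 85.80 − 70.50 = 15.30°.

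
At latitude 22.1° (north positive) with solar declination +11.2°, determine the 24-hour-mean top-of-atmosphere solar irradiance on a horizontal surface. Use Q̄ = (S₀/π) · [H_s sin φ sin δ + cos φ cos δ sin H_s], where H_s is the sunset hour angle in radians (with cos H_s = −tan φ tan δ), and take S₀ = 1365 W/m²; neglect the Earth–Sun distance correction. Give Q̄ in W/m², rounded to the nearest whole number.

−tan φ tan δ = −(0.4061)(0.1980) = -0.0804; H_s = arccos(-0.0804) = 94.61°. In radians, H_s = 1.6513.
H_s sin φ sin δ = 1.6513 × 0.3762 × 0.1942 = 0.1206.
cos φ cos δ sin H_s = 0.9265 × 0.9810 × 0.9968 = 0.9060.
Q̄ = (1365/π) × (0.1206 + 0.9060) = 434.49 × 1.0266 = 446.05 W/m².

446 W/m²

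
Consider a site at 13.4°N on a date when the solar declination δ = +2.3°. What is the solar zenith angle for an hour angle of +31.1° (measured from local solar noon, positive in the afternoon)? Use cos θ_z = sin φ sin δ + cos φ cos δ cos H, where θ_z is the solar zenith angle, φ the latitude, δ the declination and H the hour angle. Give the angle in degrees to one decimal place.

32.7°

cos θ_z = sin(13.4°) sin(2.3°) + cos(13.4°) cos(2.3°) cos(31.10°) = 0.0093 + 0.8323 = 0.8416.
θ_z = arccos(0.8416) = 32.69°.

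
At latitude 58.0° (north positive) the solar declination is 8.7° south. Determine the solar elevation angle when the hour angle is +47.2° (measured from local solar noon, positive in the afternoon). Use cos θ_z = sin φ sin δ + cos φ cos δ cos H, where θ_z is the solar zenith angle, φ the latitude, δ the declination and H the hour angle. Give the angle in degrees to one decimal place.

13.2°

cos θ_z = sin φ sin δ + cos φ cos δ cos H = (0.8480)(-0.1513) + (0.5299)(0.9885)(0.6794) = 0.2276.
θ_z = arccos(0.2276) = 76.84°, so the elevation is 90° − 76.84° = 13.16°.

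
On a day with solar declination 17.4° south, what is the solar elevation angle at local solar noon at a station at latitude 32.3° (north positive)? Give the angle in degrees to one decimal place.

40.3°

At local solar noon the hour angle is zero, so the elevation is 90° − |φ − δ| = 90° − |32.3° − (-17.4°)| = 90° − 49.7° = 40.3°.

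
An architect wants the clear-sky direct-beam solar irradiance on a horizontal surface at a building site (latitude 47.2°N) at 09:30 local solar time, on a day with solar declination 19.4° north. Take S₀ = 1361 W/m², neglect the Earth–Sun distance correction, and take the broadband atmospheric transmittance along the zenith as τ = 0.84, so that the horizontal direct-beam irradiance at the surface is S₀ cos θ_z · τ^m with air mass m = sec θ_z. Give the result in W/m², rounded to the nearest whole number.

Hour angle H = 15° × (9.5 − 12) = -37.50°.
cos θ_z = sin φ sin δ + cos φ cos δ cos H = (0.7337)(0.3322) + (0.6794)(0.9432)(0.7934) = 0.7522.
Air mass m = 1/cos θ_z = 1/0.7522 = 1.329; τ^m = 0.84^1.329 = 0.7932.
Surface direct beam = 1361 × 0.7522 × 0.7932 = 812.03 W/m².

812 W/m²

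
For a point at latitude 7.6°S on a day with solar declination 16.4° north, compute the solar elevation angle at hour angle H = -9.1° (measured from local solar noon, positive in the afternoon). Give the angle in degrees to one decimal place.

cos θ_z = sin φ sin δ + cos φ cos δ cos H = (-0.1323)(0.2823) + (0.9912)(0.9593)(0.9874) = 0.9015.
θ_z = arccos(0.9015) = 25.64°, so the elevation is 90° − 25.64° = 64.36°.

64.4°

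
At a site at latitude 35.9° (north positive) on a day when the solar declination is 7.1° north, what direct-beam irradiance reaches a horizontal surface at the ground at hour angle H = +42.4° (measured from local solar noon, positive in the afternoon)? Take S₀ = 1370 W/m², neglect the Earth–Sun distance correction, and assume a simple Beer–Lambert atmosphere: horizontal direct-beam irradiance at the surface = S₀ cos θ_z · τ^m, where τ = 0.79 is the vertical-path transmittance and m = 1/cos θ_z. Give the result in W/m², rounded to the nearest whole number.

641 W/m²

With φ = 35.9°, δ = 7.1°, H = 42.40°: sin φ sin δ = 0.0725, cos φ cos δ cos H = 0.5936, so cos θ_z = 0.6661.
Air mass m = 1/cos θ_z = 1/0.6661 = 1.501; τ^m = 0.79^1.501 = 0.7020.
Surface direct beam = 1370 × 0.6661 × 0.7020 = 640.62 W/m².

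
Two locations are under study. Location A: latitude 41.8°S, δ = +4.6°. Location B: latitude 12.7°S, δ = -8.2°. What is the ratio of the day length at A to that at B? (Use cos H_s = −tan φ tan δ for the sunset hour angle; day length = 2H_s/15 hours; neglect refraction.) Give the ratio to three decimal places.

A: H_s = arccos(−tan -41.8° · tan 4.6°) = 85.87°, so 2H_s/15 = 11.4493 h.
B: H_s = arccos(−tan -12.7° · tan -8.2°) = 91.86°, so 2H_s/15 = 12.2480 h.
Ratio A/B = 11.4493 / 12.2480 = 0.9348.

0.935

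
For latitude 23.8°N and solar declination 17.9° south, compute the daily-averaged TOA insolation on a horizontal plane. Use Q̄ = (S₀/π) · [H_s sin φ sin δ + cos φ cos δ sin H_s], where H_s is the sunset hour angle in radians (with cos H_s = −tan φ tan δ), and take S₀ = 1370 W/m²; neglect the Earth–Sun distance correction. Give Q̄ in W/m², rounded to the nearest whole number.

299 W/m²

−tan φ tan δ = −(0.4411)(-0.3230) = 0.1425; H_s = arccos(0.1425) = 81.81°. In radians, H_s = 1.4279.
H_s sin φ sin δ = 1.4279 × 0.4035 × -0.3074 = -0.1771.
cos φ cos δ sin H_s = 0.9150 × 0.9516 × 0.9898 = 0.8618.
Q̄ = (1370/π) × (-0.1771 + 0.8618) = 436.08 × 0.6847 = 298.58 W/m².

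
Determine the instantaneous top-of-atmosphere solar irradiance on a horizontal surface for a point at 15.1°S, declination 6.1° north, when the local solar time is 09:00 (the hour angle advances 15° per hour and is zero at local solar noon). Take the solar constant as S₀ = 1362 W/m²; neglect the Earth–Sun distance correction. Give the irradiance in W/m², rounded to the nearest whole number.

887 W/m²

Hour angle H = 15° × (9 − 12) = -45.00°.
cos θ_z = sin φ sin δ + cos φ cos δ cos H = (-0.2605)(0.1063) + (0.9655)(0.9943)(0.7071) = 0.6511.
Top-of-atmosphere irradiance = S₀ cos θ_z = 1362 × 0.6511 = 886.80 W/m².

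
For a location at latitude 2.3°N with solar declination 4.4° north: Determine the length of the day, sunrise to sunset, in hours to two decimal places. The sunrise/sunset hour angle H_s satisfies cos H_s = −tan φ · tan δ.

12.02 hours

cos H_s = −tan(2.3°) · tan(4.4°) = -0.0031, so H_s = arccos(-0.0031) = 90.18°.
Day length = 2 H_s / 15° h⁻¹ = 180.36° / 15 = 12.024 h.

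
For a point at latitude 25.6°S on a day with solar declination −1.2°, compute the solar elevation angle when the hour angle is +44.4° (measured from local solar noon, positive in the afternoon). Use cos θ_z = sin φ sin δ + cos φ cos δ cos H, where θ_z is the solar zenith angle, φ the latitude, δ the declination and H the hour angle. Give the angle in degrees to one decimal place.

40.8°

cos θ_z = sin(-25.6°) sin(-1.2°) + cos(-25.6°) cos(-1.2°) cos(44.40°) = 0.0090 + 0.6442 = 0.6532.
θ_z = arccos(0.6532) = 49.22°, so the elevation is 90° − 49.22° = 40.78°.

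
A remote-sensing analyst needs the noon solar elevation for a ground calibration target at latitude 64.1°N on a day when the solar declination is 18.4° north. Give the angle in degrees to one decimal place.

44.3°

At local solar noon the hour angle is zero, so the elevation is 90° − |φ − δ| = 90° − |64.1° − (18.4°)| = 90° − 45.7° = 44.3°.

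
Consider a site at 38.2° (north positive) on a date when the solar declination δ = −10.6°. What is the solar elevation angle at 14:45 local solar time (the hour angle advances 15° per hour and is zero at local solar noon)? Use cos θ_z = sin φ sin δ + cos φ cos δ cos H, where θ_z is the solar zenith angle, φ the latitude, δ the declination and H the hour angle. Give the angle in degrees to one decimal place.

Hour angle H = 15° × (14.75 − 12) = 41.25°.
cos θ_z = sin(38.2°) sin(-10.6°) + cos(38.2°) cos(-10.6°) cos(41.25°) = -0.1138 + 0.5808 = 0.4670.
θ_z = arccos(0.4670) = 62.16°, so the elevation is 90° − 62.16° = 27.84°.

27.8°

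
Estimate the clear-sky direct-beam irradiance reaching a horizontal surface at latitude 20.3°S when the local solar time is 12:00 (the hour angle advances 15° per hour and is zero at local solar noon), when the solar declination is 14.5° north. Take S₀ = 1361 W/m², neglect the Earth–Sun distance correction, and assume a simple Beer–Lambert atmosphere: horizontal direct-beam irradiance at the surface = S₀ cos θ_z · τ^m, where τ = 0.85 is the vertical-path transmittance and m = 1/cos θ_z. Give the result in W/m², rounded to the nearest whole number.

Hour angle H = 15° × (12 − 12) = 0.00°.
cos θ_z = sin(-20.3°) sin(14.5°) + cos(-20.3°) cos(14.5°) cos(0.00°) = -0.0869 + 0.9080 = 0.8211.
Air mass m = 1/cos θ_z = 1/0.8211 = 1.218; τ^m = 0.85^1.218 = 0.8204.
Surface direct beam = 1361 × 0.8211 × 0.8204 = 916.81 W/m².

917 W/m²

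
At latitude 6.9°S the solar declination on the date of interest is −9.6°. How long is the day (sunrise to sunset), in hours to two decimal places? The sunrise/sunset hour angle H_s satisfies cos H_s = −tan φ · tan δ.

12.16 hours

The sunset hour angle satisfies cos H_s = −tan φ tan δ = -0.0205, giving H_s = 91.17°.
Day length = 2 H_s / 15° h⁻¹ = 182.34° / 15 = 12.156 h.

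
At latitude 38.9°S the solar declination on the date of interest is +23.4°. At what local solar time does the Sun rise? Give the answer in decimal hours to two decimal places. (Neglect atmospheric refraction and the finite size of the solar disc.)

7.36 h

The sunset hour angle satisfies cos H_s = −tan φ tan δ = 0.3492, giving H_s = 69.56°.
Sunrise is at 12 − H_s/15 = 12 − 4.637 = 7.363 h local solar time.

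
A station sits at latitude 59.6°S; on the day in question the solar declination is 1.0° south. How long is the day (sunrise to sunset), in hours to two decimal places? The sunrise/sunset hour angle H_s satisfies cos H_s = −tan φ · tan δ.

cos H_s = −tan(-59.6°) · tan(-1.0°) = -0.0298, so H_s = arccos(-0.0298) = 91.71°.
Day length = 2 H_s / 15° h⁻¹ = 183.42° / 15 = 12.228 h.

12.23 hours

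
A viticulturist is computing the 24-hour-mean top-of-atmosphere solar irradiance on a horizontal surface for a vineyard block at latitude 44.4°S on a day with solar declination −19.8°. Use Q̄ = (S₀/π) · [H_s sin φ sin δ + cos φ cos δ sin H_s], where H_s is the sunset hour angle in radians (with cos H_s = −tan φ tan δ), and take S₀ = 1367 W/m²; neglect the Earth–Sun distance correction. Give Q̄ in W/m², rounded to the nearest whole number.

473 W/m²

The sunset hour angle satisfies cos H_s = −tan φ tan δ = -0.3526, giving H_s = 110.65°. In radians, H_s = 1.9312.
H_s sin φ sin δ = 1.9312 × -0.6997 × -0.3387 = 0.4577.
cos φ cos δ sin H_s = 0.7145 × 0.9409 × 0.9358 = 0.6291.
Q̄ = (1367/π) × (0.4577 + 0.6291) = 435.13 × 1.0868 = 472.90 W/m².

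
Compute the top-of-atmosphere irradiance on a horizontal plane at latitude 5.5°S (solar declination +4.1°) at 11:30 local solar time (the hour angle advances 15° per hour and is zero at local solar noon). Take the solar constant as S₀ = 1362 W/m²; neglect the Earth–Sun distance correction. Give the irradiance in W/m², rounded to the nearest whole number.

1331 W/m²

Hour angle H = 15° × (11.5 − 12) = -7.50°.
With φ = -5.5°, δ = 4.1°, H = -7.50°: sin φ sin δ = -0.0069, cos φ cos δ cos H = 0.9844, so cos θ_z = 0.9775.
Top-of-atmosphere irradiance = S₀ cos θ_z = 1362 × 0.9775 = 1331.36 W/m².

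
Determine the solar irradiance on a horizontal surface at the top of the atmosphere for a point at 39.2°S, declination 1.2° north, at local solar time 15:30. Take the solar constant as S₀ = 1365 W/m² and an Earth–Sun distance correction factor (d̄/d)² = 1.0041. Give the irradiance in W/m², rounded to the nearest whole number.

Hour angle H = 15° × (15.5 − 12) = 52.50°.
cos θ_z = sin(-39.2°) sin(1.2°) + cos(-39.2°) cos(1.2°) cos(52.50°) = -0.0132 + 0.4717 = 0.4585.
Top-of-atmosphere irradiance = S₀ (d̄/d)² cos θ_z = 1365 × 1.0041 × 0.4585 = 628.42 W/m².

628 W/m²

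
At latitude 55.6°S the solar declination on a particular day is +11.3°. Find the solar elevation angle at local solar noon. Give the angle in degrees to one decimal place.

At local solar noon the hour angle is zero, so the elevation is 90° − |φ − δ| = 90° − |-55.6° − (11.3°)| = 90° − 66.9° = 23.1°.

23.1°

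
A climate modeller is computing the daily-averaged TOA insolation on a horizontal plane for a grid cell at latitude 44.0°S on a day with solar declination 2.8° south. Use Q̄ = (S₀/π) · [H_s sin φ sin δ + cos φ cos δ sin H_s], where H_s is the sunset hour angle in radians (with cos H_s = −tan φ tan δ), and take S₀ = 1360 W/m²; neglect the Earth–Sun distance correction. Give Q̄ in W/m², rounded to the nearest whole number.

334 W/m²

The sunset hour angle satisfies cos H_s = −tan φ tan δ = -0.0472, giving H_s = 92.71°. In radians, H_s = 1.6181.
H_s sin φ sin δ = 1.6181 × -0.6947 × -0.0488 = 0.0549.
cos φ cos δ sin H_s = 0.7193 × 0.9988 × 0.9989 = 0.7176.
Q̄ = (1360/π) × (0.0549 + 0.7176) = 432.90 × 0.7725 = 334.42 W/m².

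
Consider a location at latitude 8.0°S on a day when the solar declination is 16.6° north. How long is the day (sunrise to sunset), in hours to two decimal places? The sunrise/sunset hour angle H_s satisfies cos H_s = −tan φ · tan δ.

11.68 hours

The sunset hour angle satisfies cos H_s = −tan φ tan δ = 0.0419, giving H_s = 87.60°.
Day length = 2 H_s / 15° h⁻¹ = 175.20° / 15 = 11.680 h.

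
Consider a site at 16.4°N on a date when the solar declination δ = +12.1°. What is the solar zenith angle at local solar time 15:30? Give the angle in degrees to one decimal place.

50.9°

Hour angle H = 15° × (15.5 − 12) = 52.50°.
cos θ_z = sin φ sin δ + cos φ cos δ cos H = (0.2823)(0.2096) + (0.9593)(0.9778)(0.6088) = 0.6302.
θ_z = arccos(0.6302) = 50.94°.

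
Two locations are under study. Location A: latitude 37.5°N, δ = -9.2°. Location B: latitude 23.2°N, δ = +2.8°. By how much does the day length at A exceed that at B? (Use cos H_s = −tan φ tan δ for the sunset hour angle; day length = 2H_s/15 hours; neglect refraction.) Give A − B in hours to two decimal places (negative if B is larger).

-1.11 h

A: H_s = arccos(−tan 37.5° · tan -9.2°) = 82.86°, so 2H_s/15 = 11.0480 h.
B: H_s = arccos(−tan 23.2° · tan 2.8°) = 91.20°, so 2H_s/15 = 12.1600 h.
A − B = 11.0480 − 12.1600 = -1.1120 h.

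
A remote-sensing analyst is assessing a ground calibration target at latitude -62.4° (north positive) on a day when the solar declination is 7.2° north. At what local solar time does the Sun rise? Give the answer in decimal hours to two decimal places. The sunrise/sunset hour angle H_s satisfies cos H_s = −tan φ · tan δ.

−tan φ tan δ = −(-1.9128)(0.1263) = 0.2416; H_s = arccos(0.2416) = 76.02°.
Sunrise is at 12 − H_s/15 = 12 − 5.068 = 6.932 h local solar time.

6.93 h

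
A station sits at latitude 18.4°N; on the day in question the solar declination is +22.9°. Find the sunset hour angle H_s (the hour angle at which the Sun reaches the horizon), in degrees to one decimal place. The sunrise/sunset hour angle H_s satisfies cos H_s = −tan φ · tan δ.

98.1°

cos H_s = −tan(18.4°) · tan(22.9°) = -0.1405, so H_s = arccos(-0.1405) = 98.08°.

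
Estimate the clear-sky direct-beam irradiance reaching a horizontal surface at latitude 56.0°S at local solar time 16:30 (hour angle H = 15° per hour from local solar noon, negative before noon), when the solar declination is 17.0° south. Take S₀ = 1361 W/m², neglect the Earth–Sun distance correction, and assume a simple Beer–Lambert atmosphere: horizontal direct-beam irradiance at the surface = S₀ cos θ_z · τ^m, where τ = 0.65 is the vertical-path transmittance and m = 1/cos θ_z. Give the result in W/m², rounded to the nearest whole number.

232 W/m²

Hour angle H = 15° × (16.5 − 12) = 67.50°.
cos θ_z = sin φ sin δ + cos φ cos δ cos H = (-0.8290)(-0.2924) + (0.5592)(0.9563)(0.3827) = 0.4471.
Air mass m = 1/cos θ_z = 1/0.4471 = 2.237; τ^m = 0.65^2.237 = 0.3815.
Surface direct beam = 1361 × 0.4471 × 0.3815 = 232.14 W/m².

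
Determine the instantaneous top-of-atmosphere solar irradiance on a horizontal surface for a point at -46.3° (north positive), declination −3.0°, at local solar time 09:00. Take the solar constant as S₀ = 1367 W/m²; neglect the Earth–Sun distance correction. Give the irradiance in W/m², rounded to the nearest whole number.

719 W/m²

Hour angle H = 15° × (9 − 12) = -45.00°.
cos θ_z = sin(-46.3°) sin(-3.0°) + cos(-46.3°) cos(-3.0°) cos(-45.00°) = 0.0378 + 0.4879 = 0.5257.
Top-of-atmosphere irradiance = S₀ cos θ_z = 1367 × 0.5257 = 718.63 W/m².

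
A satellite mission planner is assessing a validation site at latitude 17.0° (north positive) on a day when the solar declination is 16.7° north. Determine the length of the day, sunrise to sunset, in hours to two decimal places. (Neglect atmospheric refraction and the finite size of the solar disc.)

−tan φ tan δ = −(0.3057)(0.3000) = -0.0917; H_s = arccos(-0.0917) = 95.26°.
Day length = 2 H_s / 15° h⁻¹ = 190.52° / 15 = 12.701 h.

12.70 hours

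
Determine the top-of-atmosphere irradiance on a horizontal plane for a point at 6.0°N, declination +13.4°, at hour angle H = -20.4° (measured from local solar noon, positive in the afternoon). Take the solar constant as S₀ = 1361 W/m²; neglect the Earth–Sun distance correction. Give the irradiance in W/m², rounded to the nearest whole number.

1267 W/m²

With φ = 6.0°, δ = 13.4°, H = -20.40°: sin φ sin δ = 0.0242, cos φ cos δ cos H = 0.9068, so cos θ_z = 0.9310.
Top-of-atmosphere irradiance = S₀ cos θ_z = 1361 × 0.9310 = 1267.09 W/m².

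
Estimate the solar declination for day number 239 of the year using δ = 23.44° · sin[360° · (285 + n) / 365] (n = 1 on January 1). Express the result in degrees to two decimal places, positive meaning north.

+9.23°

360 × (285 + 239) / 365 = 516.822°; sin(516.822°) = 0.3936.
δ = 23.44 × 0.3936 = 9.226° ≈ +9.23°.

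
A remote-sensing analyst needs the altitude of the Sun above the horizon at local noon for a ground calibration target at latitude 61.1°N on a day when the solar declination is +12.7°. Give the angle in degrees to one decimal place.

At local solar noon the hour angle is zero, so the elevation is 90° − |φ − δ| = 90° − |61.1° − (12.7°)| = 90° − 48.4° = 41.6°.

41.6°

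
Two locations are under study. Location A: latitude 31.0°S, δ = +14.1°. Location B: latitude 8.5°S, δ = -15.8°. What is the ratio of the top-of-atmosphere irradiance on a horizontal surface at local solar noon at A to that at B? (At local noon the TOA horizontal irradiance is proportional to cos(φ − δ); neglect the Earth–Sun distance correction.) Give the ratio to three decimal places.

A: cos θ_z = cos(-31.0° − (14.1°)) = 0.7059.
B: cos θ_z = cos(-8.5° − (-15.8°)) = 0.9919.
Ratio A/B = 0.7059 / 0.9919 = 0.7117.

0.712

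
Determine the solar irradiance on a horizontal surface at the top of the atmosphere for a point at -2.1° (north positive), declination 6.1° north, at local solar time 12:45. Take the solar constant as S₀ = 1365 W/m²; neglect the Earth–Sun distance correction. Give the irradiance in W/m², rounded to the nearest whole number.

Hour angle H = 15° × (12.75 − 12) = 11.25°.
cos θ_z = sin(-2.1°) sin(6.1°) + cos(-2.1°) cos(6.1°) cos(11.25°) = -0.0039 + 0.9746 = 0.9707.
Top-of-atmosphere irradiance = S₀ cos θ_z = 1365 × 0.9707 = 1325.01 W/m².

1325 W/m²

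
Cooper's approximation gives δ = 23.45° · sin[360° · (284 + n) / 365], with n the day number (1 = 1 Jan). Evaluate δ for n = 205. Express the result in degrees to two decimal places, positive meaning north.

360 × (284 + 205) / 365 = 482.301°; sin(482.301°) = 0.8453.
δ = 23.45 × 0.8453 = 19.822° ≈ +19.82°.

+19.82°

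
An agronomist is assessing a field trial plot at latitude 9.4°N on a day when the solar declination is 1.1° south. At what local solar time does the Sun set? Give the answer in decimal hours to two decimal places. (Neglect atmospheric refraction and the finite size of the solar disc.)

The sunset hour angle satisfies cos H_s = −tan φ tan δ = 0.0032, giving H_s = 89.82°.
Sunset is at 12 + H_s/15 = 12 + 5.988 = 17.988 h local solar time.

17.99 h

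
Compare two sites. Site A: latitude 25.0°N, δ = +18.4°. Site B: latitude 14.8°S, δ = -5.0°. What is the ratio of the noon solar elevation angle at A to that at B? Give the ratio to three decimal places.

A: 90° − |25.0 − (18.4)| = 83.40°.
B: 90° − |-14.8 − (-5.0)| = 80.20°.
Ratio A/B = 83.4000 / 80.2000 = 1.0399.

1.040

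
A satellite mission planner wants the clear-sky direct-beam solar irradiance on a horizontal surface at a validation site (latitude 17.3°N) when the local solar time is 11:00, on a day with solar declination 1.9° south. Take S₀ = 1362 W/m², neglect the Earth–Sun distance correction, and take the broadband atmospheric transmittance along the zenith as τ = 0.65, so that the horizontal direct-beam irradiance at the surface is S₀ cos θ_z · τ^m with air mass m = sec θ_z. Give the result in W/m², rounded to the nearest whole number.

774 W/m²

Hour angle H = 15° × (11 − 12) = -15.00°.
cos θ_z = sin(17.3°) sin(-1.9°) + cos(17.3°) cos(-1.9°) cos(-15.00°) = -0.0099 + 0.9217 = 0.9118.
Air mass m = 1/cos θ_z = 1/0.9118 = 1.097; τ^m = 0.65^1.097 = 0.6234.
Surface direct beam = 1362 × 0.9118 × 0.6234 = 774.18 W/m².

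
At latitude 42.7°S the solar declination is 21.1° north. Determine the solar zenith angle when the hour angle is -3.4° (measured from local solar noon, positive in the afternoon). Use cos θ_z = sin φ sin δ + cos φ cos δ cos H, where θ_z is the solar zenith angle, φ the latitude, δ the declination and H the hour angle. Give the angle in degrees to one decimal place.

cos θ_z = sin φ sin δ + cos φ cos δ cos H = (-0.6782)(0.3600) + (0.7349)(0.9330)(0.9982) = 0.4403.
θ_z = arccos(0.4403) = 63.88°.

63.9°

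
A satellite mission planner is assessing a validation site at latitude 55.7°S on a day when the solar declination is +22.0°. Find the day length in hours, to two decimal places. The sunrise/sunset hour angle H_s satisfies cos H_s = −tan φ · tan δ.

The sunset hour angle satisfies cos H_s = −tan φ tan δ = 0.5923, giving H_s = 53.68°.
Day length = 2 H_s / 15° h⁻¹ = 107.36° / 15 = 7.157 h.

7.16 hours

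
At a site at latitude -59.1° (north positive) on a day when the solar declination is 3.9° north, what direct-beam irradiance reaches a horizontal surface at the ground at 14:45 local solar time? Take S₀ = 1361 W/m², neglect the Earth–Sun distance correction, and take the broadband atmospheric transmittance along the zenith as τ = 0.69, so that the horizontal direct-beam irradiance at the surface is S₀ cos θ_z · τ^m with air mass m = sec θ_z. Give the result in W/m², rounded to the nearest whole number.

Hour angle H = 15° × (14.75 − 12) = 41.25°.
With φ = -59.1°, δ = 3.9°, H = 41.25°: sin φ sin δ = -0.0584, cos φ cos δ cos H = 0.3852, so cos θ_z = 0.3268.
Air mass m = 1/cos θ_z = 1/0.3268 = 3.060; τ^m = 0.69^3.060 = 0.3213.
Surface direct beam = 1361 × 0.3268 × 0.3213 = 142.91 W/m².

143 W/m²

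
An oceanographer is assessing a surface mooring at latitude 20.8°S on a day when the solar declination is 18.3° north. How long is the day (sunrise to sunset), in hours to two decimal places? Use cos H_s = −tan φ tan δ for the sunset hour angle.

The sunset hour angle satisfies cos H_s = −tan φ tan δ = 0.1256, giving H_s = 82.78°.
Day length = 2 H_s / 15° h⁻¹ = 165.56° / 15 = 11.037 h.

11.04 hours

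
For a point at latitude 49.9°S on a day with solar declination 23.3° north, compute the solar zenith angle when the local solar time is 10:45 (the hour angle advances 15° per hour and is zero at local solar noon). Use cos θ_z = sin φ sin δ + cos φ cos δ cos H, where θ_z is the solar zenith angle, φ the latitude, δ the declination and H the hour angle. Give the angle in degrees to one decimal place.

75.1°

Hour angle H = 15° × (10.75 − 12) = -18.75°.
cos θ_z = sin φ sin δ + cos φ cos δ cos H = (-0.7649)(0.3955) + (0.6441)(0.9184)(0.9469) = 0.2576.
θ_z = arccos(0.2576) = 75.07°.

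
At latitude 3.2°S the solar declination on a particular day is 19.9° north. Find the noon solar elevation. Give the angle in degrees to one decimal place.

66.9°

At local solar noon the hour angle is zero, so the elevation is 90° − |φ − δ| = 90° − |-3.2° − (19.9°)| = 90° − 23.1° = 66.9°.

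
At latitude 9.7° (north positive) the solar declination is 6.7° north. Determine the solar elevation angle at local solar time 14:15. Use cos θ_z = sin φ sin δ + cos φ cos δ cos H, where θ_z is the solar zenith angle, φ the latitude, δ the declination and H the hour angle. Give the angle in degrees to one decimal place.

Hour angle H = 15° × (14.25 − 12) = 33.75°.
cos θ_z = sin(9.7°) sin(6.7°) + cos(9.7°) cos(6.7°) cos(33.75°) = 0.0197 + 0.8140 = 0.8337.
θ_z = arccos(0.8337) = 33.52°, so the elevation is 90° − 33.52° = 56.48°.

56.5°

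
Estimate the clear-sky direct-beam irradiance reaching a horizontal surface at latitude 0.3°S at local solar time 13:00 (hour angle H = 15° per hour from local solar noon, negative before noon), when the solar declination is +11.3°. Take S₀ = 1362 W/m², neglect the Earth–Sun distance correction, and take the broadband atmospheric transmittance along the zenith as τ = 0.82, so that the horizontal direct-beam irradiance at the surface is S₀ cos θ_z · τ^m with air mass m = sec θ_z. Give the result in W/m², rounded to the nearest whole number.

Hour angle H = 15° × (13 − 12) = 15.00°.
cos θ_z = sin(-0.3°) sin(11.3°) + cos(-0.3°) cos(11.3°) cos(15.00°) = -0.0010 + 0.9472 = 0.9462.
Air mass m = 1/cos θ_z = 1/0.9462 = 1.057; τ^m = 0.82^1.057 = 0.8108.
Surface direct beam = 1362 × 0.9462 × 0.8108 = 1044.90 W/m².

1045 W/m²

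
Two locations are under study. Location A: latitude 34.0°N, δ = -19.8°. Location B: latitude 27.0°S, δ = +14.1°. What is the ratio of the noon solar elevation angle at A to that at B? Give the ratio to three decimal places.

A: 90° − |34.0 − (-19.8)| = 36.20°.
B: 90° − |-27.0 − (14.1)| = 48.90°.
Ratio A/B = 36.2000 / 48.9000 = 0.7403.

0.740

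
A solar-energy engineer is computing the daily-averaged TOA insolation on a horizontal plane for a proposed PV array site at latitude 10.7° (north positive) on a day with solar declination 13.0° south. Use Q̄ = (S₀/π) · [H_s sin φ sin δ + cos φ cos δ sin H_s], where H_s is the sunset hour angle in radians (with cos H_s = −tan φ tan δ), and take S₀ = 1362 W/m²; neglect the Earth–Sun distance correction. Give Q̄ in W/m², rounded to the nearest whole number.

387 W/m²

cos H_s = −tan(10.7°) · tan(-13.0°) = 0.0436, so H_s = arccos(0.0436) = 87.50°. In radians, H_s = 1.5272.
H_s sin φ sin δ = 1.5272 × 0.1857 × -0.2250 = -0.0638.
cos φ cos δ sin H_s = 0.9826 × 0.9744 × 0.9990 = 0.9565.
Q̄ = (1362/π) × (-0.0638 + 0.9565) = 433.54 × 0.8927 = 387.02 W/m².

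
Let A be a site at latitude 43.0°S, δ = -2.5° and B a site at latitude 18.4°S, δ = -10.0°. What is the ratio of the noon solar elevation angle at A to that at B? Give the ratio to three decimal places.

0.607

A: 90° − |-43.0 − (-2.5)| = 49.50°.
B: 90° − |-18.4 − (-10.0)| = 81.60°.
Ratio A/B = 49.5000 / 81.6000 = 0.6066.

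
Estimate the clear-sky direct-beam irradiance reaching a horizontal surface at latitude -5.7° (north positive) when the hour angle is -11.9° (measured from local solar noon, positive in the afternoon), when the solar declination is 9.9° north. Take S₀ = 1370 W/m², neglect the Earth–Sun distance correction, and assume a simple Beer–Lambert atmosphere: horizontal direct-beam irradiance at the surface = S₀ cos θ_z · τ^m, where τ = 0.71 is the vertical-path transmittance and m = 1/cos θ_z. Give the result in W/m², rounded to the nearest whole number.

cos θ_z = sin φ sin δ + cos φ cos δ cos H = (-0.0993)(0.1719) + (0.9951)(0.9851)(0.9785) = 0.9421.
Air mass m = 1/cos θ_z = 1/0.9421 = 1.061; τ^m = 0.71^1.061 = 0.6953.
Surface direct beam = 1370 × 0.9421 × 0.6953 = 897.41 W/m².

897 W/m²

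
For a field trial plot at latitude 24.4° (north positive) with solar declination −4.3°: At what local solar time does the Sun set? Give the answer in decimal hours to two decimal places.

17.87 h

cos H_s = −tan(24.4°) · tan(-4.3°) = 0.0341, so H_s = arccos(0.0341) = 88.05°.
Sunset is at 12 + H_s/15 = 12 + 5.870 = 17.870 h local solar time.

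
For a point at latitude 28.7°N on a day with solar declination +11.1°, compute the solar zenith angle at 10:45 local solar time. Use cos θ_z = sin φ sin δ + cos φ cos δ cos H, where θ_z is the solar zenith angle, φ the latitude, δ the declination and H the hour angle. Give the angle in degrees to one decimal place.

24.8°

Hour angle H = 15° × (10.75 − 12) = -18.75°.
cos θ_z = sin(28.7°) sin(11.1°) + cos(28.7°) cos(11.1°) cos(-18.75°) = 0.0925 + 0.8151 = 0.9076.
θ_z = arccos(0.9076) = 24.82°.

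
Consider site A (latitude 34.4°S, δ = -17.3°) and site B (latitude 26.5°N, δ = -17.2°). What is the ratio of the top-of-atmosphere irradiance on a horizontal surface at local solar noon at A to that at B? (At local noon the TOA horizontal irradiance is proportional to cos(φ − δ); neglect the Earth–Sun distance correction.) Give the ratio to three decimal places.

A: cos θ_z = cos(-34.4° − (-17.3°)) = 0.9558.
B: cos θ_z = cos(26.5° − (-17.2°)) = 0.7230.
Ratio A/B = 0.9558 / 0.7230 = 1.3220.

1.322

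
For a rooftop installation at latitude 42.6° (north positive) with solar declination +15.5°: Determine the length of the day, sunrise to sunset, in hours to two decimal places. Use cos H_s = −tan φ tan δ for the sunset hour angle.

cos H_s = −tan(42.6°) · tan(15.5°) = -0.2550, so H_s = arccos(-0.2550) = 104.77°.
Day length = 2 H_s / 15° h⁻¹ = 209.54° / 15 = 13.969 h.

13.97 hours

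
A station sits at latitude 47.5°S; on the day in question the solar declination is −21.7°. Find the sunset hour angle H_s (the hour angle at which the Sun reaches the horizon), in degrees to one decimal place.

−tan φ tan δ = −(-1.0913)(-0.3979) = -0.4342; H_s = arccos(-0.4342) = 115.73°.

115.7°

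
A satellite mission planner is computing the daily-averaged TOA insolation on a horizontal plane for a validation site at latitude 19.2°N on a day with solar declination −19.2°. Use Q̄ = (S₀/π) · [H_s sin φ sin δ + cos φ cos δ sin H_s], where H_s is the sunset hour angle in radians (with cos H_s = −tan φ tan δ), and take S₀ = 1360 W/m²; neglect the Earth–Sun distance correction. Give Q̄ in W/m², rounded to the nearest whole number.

315 W/m²

The sunset hour angle satisfies cos H_s = −tan φ tan δ = 0.1213, giving H_s = 83.03°. In radians, H_s = 1.4491.
H_s sin φ sin δ = 1.4491 × 0.3289 × -0.3289 = -0.1568.
cos φ cos δ sin H_s = 0.9444 × 0.9444 × 0.9926 = 0.8853.
Q̄ = (1360/π) × (-0.1568 + 0.8853) = 432.90 × 0.7285 = 315.37 W/m².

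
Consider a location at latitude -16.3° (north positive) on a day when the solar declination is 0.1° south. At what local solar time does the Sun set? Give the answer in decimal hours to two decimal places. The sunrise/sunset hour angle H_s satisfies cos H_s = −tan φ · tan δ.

18.00 h

cos H_s = −tan(-16.3°) · tan(-0.1°) = -0.0005, so H_s = arccos(-0.0005) = 90.03°.
Sunset is at 12 + H_s/15 = 12 + 6.002 = 18.002 h local solar time.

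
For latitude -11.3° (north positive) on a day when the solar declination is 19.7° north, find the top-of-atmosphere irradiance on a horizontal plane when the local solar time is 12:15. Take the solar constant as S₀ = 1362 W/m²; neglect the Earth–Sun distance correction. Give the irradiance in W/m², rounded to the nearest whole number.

Hour angle H = 15° × (12.25 − 12) = 3.75°.
cos θ_z = sin(-11.3°) sin(19.7°) + cos(-11.3°) cos(19.7°) cos(3.75°) = -0.0661 + 0.9212 = 0.8551.
Top-of-atmosphere irradiance = S₀ cos θ_z = 1362 × 0.8551 = 1164.65 W/m².

1165 W/m²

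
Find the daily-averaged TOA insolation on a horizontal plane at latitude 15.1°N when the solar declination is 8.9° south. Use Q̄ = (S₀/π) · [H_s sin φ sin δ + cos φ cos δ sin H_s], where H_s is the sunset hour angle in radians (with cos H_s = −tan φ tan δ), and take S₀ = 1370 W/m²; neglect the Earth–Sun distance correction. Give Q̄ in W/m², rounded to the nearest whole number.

cos H_s = −tan(15.1°) · tan(-8.9°) = 0.0423, so H_s = arccos(0.0423) = 87.58°. In radians, H_s = 1.5286.
H_s sin φ sin δ = 1.5286 × 0.2605 × -0.1547 = -0.0616.
cos φ cos δ sin H_s = 0.9655 × 0.9880 × 0.9991 = 0.9531.
Q̄ = (1370/π) × (-0.0616 + 0.9531) = 436.08 × 0.8915 = 388.77 W/m².

389 W/m²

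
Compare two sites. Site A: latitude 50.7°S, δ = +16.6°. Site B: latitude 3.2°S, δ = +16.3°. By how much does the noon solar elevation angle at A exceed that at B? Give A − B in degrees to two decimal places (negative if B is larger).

A: 90° − |-50.7 − (16.6)| = 22.70°.
B: 90° − |-3.2 − (16.3)| = 70.50°.
A − B = 22.70 − 70.50 = -47.80°.

-47.80°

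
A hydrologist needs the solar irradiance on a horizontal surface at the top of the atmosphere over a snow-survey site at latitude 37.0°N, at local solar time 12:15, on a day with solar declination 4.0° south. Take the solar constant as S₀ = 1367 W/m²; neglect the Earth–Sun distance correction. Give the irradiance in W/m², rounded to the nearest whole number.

1029 W/m²

Hour angle H = 15° × (12.25 − 12) = 3.75°.
With φ = 37.0°, δ = -4.0°, H = 3.75°: sin φ sin δ = -0.0420, cos φ cos δ cos H = 0.7950, so cos θ_z = 0.7530.
Top-of-atmosphere irradiance = S₀ cos θ_z = 1367 × 0.7530 = 1029.35 W/m².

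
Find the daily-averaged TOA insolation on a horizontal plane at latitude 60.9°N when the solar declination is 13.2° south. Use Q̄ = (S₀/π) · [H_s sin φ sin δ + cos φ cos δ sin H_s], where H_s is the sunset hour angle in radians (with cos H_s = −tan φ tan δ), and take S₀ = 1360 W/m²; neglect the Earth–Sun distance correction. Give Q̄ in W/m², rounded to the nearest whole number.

cos H_s = −tan(60.9°) · tan(-13.2°) = 0.4214, so H_s = arccos(0.4214) = 65.08°. In radians, H_s = 1.1359.
H_s sin φ sin δ = 1.1359 × 0.8738 × -0.2284 = -0.2267.
cos φ cos δ sin H_s = 0.4863 × 0.9736 × 0.9069 = 0.4294.
Q̄ = (1360/π) × (-0.2267 + 0.4294) = 432.90 × 0.2027 = 87.75 W/m².

88 W/m²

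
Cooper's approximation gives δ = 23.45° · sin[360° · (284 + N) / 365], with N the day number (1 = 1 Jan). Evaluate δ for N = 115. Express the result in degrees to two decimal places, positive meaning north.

+12.95°

360 × (284 + 115) / 365 = 393.534°; sin(393.534°) = 0.5524.
δ = 23.45 × 0.5524 = 12.954° ≈ +12.95°.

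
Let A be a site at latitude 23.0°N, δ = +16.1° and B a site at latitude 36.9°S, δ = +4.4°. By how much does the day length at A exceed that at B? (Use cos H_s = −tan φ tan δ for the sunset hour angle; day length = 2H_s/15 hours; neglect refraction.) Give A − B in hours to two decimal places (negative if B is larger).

+1.38 h

A: H_s = arccos(−tan 23.0° · tan 16.1°) = 97.04°, so 2H_s/15 = 12.9387 h.
B: H_s = arccos(−tan -36.9° · tan 4.4°) = 86.69°, so 2H_s/15 = 11.5587 h.
A − B = 12.9387 − 11.5587 = 1.3800 h.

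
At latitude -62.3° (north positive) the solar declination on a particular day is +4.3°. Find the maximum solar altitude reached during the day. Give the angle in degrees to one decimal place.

At local solar noon the hour angle is zero, so the elevation is 90° − |φ − δ| = 90° − |-62.3° − (4.3°)| = 90° − 66.6° = 23.4°.

23.4°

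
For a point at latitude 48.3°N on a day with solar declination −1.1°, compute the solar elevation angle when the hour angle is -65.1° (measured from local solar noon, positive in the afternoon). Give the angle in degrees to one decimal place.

cos θ_z = sin(48.3°) sin(-1.1°) + cos(48.3°) cos(-1.1°) cos(-65.10°) = -0.0143 + 0.2800 = 0.2657.
θ_z = arccos(0.2657) = 74.59°, so the elevation is 90° − 74.59° = 15.41°.

15.4°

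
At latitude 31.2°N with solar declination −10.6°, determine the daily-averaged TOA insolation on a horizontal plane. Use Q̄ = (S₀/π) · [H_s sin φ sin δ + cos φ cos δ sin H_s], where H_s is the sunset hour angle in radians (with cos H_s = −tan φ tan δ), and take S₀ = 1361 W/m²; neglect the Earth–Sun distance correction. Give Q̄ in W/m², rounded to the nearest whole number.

−tan φ tan δ = −(0.6056)(-0.1871) = 0.1133; H_s = arccos(0.1133) = 83.49°. In radians, H_s = 1.4572.
H_s sin φ sin δ = 1.4572 × 0.5180 × -0.1840 = -0.1389.
cos φ cos δ sin H_s = 0.8554 × 0.9829 × 0.9936 = 0.8354.
Q̄ = (1361/π) × (-0.1389 + 0.8354) = 433.22 × 0.6965 = 301.74 W/m².

302 W/m²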